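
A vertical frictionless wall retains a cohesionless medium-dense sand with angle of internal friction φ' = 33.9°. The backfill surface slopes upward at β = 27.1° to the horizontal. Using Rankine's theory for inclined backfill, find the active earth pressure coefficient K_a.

K_a = cos β · (cos β − √(cos²β − cos²φ)) / (cos β + √(cos²β − cos²φ)).
cos β = 0.8902, cos φ = 0.8300, √(cos²β − cos²φ) = 0.3218.
K_a = 0.8902 × (0.8902 − 0.3218)/(0.8902 + 0.3218) = 0.4175.

0.417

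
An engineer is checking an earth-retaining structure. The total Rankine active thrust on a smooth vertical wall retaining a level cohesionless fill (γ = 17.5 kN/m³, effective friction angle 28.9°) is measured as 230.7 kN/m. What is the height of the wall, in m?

8.70 m

K_a = 0.3484. P_a = ½ K_a γ H² ⇒ H = √(2P_a/(K_a γ)).
H = √(2×230.7/(0.3484×17.5)) = 8.700 m.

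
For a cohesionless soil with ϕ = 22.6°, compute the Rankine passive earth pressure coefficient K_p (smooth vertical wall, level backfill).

2.25

K_p = (1 + sin φ)/(1 − sin φ) = tan²(45° + 22.6°/2) = 2.248.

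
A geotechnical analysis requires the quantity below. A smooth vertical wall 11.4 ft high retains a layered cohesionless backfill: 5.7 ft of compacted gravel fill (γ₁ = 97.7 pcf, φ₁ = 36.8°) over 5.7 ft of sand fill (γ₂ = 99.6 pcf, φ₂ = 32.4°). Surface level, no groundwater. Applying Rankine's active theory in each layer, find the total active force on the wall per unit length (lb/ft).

1850 lb/ft

K_a1 = tan²(45°−36.8°/2) = 0.2508; K_a2 = tan²(45°−32.4°/2) = 0.3022.
Layer 1: σ at base = K_a1 γ₁ h₁ = 139.6 psf; P₁ = ½×139.6×5.7 = 398.0.
Layer 2: σ_v at top = γ₁h₁ = 556.9; σ_h top = K_a2×556.9 = 168.3; σ_h base = K_a2×(556.9+99.6×5.7) = 339.9.
P₂ = ½(168.3+339.9)×5.7 = 1448. Total P_a = 398.0+1448 = 1846 lb/ft.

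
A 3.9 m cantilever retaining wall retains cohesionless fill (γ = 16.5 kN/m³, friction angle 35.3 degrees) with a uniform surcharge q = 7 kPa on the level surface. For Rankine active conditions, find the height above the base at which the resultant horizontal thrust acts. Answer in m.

1.42 m

K_a = 0.2675.
Triangular part P₁ = ½K_aγH² = 33.57 at H/3 = 1.300 m; rectangular part P₂ = K_a q H = 7.304 at H/2 = 1.950 m.
ȳ = (P₁·1.300 + P₂·1.950)/(P₁+P₂) = 1.416 m.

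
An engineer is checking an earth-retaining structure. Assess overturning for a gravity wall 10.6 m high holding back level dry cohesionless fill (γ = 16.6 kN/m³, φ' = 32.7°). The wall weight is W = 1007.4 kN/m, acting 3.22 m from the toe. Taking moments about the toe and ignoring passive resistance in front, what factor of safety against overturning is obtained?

K_a = tan²(45° − 32.7°/2) = 0.2985.
P_a = ½K_aγH² = 0.5×0.2985×16.6×10.6² = 278.4 kN/m, acting at H/3 = 3.533 m above the base.
Overturning moment M_o = P_a × H/3 = 278.4 × 3.533 = 983.6.
Resisting moment M_r = W × 3.22 = 1007.4 × 3.22 = 3244.
FS_overturning = M_r/M_o = 3244/983.6 = 3.298.

3.30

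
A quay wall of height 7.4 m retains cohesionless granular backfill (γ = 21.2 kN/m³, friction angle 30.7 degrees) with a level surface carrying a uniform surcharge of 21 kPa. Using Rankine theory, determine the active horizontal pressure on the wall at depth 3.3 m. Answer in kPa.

K_a = (1 − sin φ)/(1 + sin φ) = 0.3240.
σ_v = γz + q = 21.2 × 3.3 + 21 = 90.96 kPa.
σ_h = K_a σ_v = 0.3240 × 90.96 = 29.47 kPa.

29.5 kPa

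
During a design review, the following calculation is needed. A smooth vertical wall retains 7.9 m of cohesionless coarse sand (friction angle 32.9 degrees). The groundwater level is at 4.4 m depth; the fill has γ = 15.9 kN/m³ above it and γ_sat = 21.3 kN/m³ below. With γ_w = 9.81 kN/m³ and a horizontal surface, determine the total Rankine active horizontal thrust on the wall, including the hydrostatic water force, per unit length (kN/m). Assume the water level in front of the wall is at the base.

K_a = tan²(45° − φ/2) = 0.2960.
γ' = 21.3 − 9.81 = 11.49 kN/m³. Depth below WT = 3.5 m.
σ'_h at WT = K_a γ d_w = 20.71 kPa; at base = 20.71 + K_a γ' × 3.5 = 32.62 kPa.
P₁ (0–4.4 m) = ½×20.71×4.4 = 45.56. P₂ (4.4–7.9 m) = ½(20.71+32.62)×3.5 = 93.32.
P_w = ½ γ_w h₂² = 0.5×9.81×3.5² = 60.09. Total = 45.56+93.32+60.09 = 199.0 kN/m.

199 kN/m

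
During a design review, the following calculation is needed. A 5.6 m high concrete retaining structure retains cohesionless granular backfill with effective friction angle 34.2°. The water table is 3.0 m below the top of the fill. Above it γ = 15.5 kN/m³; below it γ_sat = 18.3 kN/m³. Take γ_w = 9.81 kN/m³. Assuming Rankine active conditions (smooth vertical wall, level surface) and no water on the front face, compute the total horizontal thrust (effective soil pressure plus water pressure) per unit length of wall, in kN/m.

K_a = tan²(45° − φ/2) = 0.2803.
γ' = 18.3 − 9.81 = 8.490 kN/m³. Depth below WT = 2.6 m.
σ'_h at WT = K_a γ d_w = 13.04 kPa; at base = 13.04 + K_a γ' × 2.6 = 19.22 kPa.
P₁ (0–3.0 m) = ½×13.04×3.0 = 19.55. P₂ (3.0–5.6 m) = ½(13.04+19.22)×2.6 = 41.94.
P_w = ½ γ_w h₂² = 0.5×9.81×2.6² = 33.16. Total = 19.55+41.94+33.16 = 94.65 kN/m.

94.6 kN/m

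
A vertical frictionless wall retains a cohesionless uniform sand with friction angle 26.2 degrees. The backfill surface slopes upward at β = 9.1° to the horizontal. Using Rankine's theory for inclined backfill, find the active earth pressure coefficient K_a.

0.406

K_a = cos β · (cos β − √(cos²β − cos²φ)) / (cos β + √(cos²β − cos²φ)).
cos β = 0.9874, cos φ = 0.8973, √(cos²β − cos²φ) = 0.4122.
K_a = 0.9874 × (0.9874 − 0.4122)/(0.9874 + 0.4122) = 0.4058.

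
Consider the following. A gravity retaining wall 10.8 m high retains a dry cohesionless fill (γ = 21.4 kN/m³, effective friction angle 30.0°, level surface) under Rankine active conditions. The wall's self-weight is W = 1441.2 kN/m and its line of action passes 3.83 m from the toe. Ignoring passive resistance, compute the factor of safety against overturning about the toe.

3.69

K_a = tan²(45° − 30.0°/2) = 0.3333.
P_a = ½K_aγH² = 0.5×0.3333×21.4×10.8² = 416.0 kN/m, acting at H/3 = 3.600 m above the base.
Overturning moment M_o = P_a × H/3 = 416.0 × 3.600 = 1498.
Resisting moment M_r = W × 3.83 = 1441.2 × 3.83 = 5520.
FS_overturning = M_r/M_o = 5520/1498 = 3.686.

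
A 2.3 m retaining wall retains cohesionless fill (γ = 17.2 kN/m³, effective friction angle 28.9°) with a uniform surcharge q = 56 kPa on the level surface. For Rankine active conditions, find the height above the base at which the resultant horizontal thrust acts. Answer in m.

1.05 m

K_a = 0.3484.
Triangular part P₁ = ½K_aγH² = 15.85 at H/3 = 0.7667 m; rectangular part P₂ = K_a q H = 44.87 at H/2 = 1.150 m.
ȳ = (P₁·0.7667 + P₂·1.150)/(P₁+P₂) = 1.050 m.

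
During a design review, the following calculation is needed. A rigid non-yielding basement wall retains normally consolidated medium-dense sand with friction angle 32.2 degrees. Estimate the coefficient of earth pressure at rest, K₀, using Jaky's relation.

K₀ = 1 − sin φ' = 1 − sin 32.2° = 0.4671.

0.467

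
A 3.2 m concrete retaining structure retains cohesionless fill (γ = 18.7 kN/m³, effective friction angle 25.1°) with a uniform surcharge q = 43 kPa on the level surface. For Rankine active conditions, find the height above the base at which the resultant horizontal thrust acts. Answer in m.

1.38 m

K_a = 0.4043.
Triangular part P₁ = ½K_aγH² = 38.71 at H/3 = 1.067 m; rectangular part P₂ = K_a q H = 55.63 at H/2 = 1.600 m.
ȳ = (P₁·1.067 + P₂·1.600)/(P₁+P₂) = 1.381 m.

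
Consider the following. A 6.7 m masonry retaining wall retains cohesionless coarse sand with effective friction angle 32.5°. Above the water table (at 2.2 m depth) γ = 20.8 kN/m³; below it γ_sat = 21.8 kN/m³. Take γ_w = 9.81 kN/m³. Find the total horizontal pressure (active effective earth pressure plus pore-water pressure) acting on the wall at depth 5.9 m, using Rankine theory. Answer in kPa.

63.4 kPa

K_a = (1 − sin φ)/(1 + sin φ) = 0.3010.
γ' = 21.8 − 9.81 = 11.99 kN/m³.
Effective vertical stress at 5.9 m: σ'_v = 20.8×2.2 + 11.99×3.70 = 90.12 kPa.
σ'_h = K_a σ'_v = 0.3010 × 90.12 = 27.13 kPa; u = γ_w × 3.70 = 36.30 kPa.
Total σ_h = 27.13 + 36.30 = 63.42 kPa.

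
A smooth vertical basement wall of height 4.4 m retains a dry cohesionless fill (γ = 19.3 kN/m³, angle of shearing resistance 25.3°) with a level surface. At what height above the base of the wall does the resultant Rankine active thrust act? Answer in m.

K_a = 0.4012.
The pressure distribution is triangular, so the resultant acts at H/3 above the base = 4.4/3 = 1.467 m.

1.47 m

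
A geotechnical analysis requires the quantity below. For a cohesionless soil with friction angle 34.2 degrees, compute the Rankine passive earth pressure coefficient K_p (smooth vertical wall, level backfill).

3.57

K_p = (1 + sin φ)/(1 − sin φ) = tan²(45° + 34.2°/2) = 3.567.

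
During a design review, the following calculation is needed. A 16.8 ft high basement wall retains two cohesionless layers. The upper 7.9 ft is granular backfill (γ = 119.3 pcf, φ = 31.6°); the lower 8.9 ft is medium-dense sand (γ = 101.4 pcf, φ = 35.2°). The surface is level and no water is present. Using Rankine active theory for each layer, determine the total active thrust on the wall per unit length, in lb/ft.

K_a1 = tan²(45°−31.6°/2) = 0.3123; K_a2 = tan²(45°−35.2°/2) = 0.2687.
Layer 1: σ at base = K_a1 γ₁ h₁ = 294.4 psf; P₁ = ½×294.4×7.9 = 1163.
Layer 2: σ_v at top = γ₁h₁ = 942.5; σ_h top = K_a2×942.5 = 253.2; σ_h base = K_a2×(942.5+101.4×8.9) = 495.7.
P₂ = ½(253.2+495.7)×8.9 = 3333. Total P_a = 1163+3333 = 4496 lb/ft.

4500 lb/ft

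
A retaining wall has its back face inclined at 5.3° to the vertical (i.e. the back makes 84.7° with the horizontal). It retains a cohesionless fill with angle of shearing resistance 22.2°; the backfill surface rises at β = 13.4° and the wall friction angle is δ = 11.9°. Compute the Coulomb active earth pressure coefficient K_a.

0.571

K_a = sin²(α+φ) / [sin²α · sin(α−δ) · (1 + √{sin(φ+δ)sin(φ−β) / (sin(α−δ)sin(α+β))})²].
With α = 84.7°, φ = 22.2°, δ = 11.9°, β = 13.4°: K_a = 0.5709.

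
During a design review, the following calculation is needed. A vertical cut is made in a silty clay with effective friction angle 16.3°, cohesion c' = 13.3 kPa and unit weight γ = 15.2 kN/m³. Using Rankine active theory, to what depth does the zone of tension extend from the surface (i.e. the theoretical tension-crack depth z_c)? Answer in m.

K_a = tan²(45° − 16.3°/2) = 0.5617; √K_a = 0.7495.
The active pressure is zero where K_a γ z = 2c√K_a, so z_c = 2c/(γ√K_a) = 2×13.3/(15.2×0.7495) = 2.335 m.

2.34 m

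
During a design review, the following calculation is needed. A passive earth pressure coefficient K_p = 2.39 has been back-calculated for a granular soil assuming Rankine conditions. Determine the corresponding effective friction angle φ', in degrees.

24.2°

K_p = (1+sin φ)/(1−sin φ) ⇒ sin φ = (K_p − 1)/(K_p + 1) = 0.4100.
φ = arcsin(0.4100) = 24.21°.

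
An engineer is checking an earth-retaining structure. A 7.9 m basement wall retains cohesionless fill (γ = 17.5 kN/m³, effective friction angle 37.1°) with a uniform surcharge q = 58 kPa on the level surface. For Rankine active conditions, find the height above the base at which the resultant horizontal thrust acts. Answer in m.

3.23 m

K_a = 0.2475.
Triangular part P₁ = ½K_aγH² = 135.2 at H/3 = 2.633 m; rectangular part P₂ = K_a q H = 113.4 at H/2 = 3.950 m.
ȳ = (P₁·2.633 + P₂·3.950)/(P₁+P₂) = 3.234 m.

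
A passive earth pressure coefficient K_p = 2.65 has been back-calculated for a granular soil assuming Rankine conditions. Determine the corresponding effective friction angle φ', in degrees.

K_p = (1+sin φ)/(1−sin φ) ⇒ sin φ = (K_p − 1)/(K_p + 1) = 0.4521.
φ = arcsin(0.4521) = 26.88°.

26.9°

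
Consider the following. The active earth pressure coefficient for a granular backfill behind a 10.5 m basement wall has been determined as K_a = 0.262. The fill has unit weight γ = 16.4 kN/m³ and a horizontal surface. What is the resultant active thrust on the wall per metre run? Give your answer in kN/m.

237 kN/m

P = ½ K_a γ H² = 0.5 × 0.262 × 16.4 × 10.5² = 236.9 kN/m.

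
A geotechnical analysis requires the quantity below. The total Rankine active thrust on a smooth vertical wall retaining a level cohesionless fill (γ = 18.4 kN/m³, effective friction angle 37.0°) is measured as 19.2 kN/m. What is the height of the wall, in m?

2.90 m

K_a = 0.2486. P_a = ½ K_a γ H² ⇒ H = √(2P_a/(K_a γ)).
H = √(2×19.2/(0.2486×18.4)) = 2.897 m.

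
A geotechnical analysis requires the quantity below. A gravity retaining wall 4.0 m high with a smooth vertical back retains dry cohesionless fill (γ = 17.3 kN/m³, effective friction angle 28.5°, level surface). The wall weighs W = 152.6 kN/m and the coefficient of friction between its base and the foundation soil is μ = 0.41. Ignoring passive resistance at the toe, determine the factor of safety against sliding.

1.28

K_a = tan²(45° − 28.5°/2) = 0.3540.
P_a = ½K_aγH² = 0.5×0.3540×17.3×4.0² = 48.99 kN/m, acting at H/3 = 1.333 m above the base.
FS_sliding = μW / P_a = 0.41×152.6 / 48.99 = 1.277.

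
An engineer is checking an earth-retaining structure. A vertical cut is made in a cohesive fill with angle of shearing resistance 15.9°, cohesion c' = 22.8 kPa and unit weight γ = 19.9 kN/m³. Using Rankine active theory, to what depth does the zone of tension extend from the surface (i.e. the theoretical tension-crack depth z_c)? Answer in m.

K_a = tan²(45° − 15.9°/2) = 0.5699; √K_a = 0.7549.
The active pressure is zero where K_a γ z = 2c√K_a, so z_c = 2c/(γ√K_a) = 2×22.8/(19.9×0.7549) = 3.035 m.

3.04 m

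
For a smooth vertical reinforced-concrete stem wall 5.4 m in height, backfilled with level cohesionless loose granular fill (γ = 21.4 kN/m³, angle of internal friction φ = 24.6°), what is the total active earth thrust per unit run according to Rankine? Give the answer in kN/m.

K_a = tan²(45° − φ/2) = 0.4121.
P_a = ½ K_a γ H² = 0.5 × 0.4121 × 21.4 × 5.4² = 128.6 kN/m.

129 kN/m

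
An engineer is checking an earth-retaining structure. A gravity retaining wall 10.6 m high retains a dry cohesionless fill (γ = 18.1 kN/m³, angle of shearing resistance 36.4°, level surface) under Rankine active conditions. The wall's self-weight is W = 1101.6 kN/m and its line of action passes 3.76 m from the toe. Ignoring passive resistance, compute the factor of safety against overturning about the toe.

4.52

K_a = tan²(45° − 36.4°/2) = 0.2552.
P_a = ½K_aγH² = 0.5×0.2552×18.1×10.6² = 259.5 kN/m, acting at H/3 = 3.533 m above the base.
Overturning moment M_o = P_a × H/3 = 259.5 × 3.533 = 916.8.
Resisting moment M_r = W × 3.76 = 1101.6 × 3.76 = 4142.
FS_overturning = M_r/M_o = 4142/916.8 = 4.518.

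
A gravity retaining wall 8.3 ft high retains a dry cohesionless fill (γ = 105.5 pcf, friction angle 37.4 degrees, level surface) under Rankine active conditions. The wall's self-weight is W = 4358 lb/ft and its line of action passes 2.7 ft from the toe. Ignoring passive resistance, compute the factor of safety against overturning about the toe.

4.79

K_a = tan²(45° − 37.4°/2) = 0.2443.
P_a = ½K_aγH² = 0.5×0.2443×105.5×8.3² = 887.6 lb/ft, acting at H/3 = 2.767 ft above the base.
Overturning moment M_o = P_a × H/3 = 887.6 × 2.767 = 2456.
Resisting moment M_r = W × 2.7 = 4358 × 2.7 = 11770.
FS_overturning = M_r/M_o = 11770/2456 = 4.791.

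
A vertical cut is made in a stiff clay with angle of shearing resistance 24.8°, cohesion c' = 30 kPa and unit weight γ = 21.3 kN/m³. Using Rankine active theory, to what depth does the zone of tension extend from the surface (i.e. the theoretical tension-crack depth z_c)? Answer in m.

K_a = tan²(45° − 24.8°/2) = 0.4090; √K_a = 0.6395.
The active pressure is zero where K_a γ z = 2c√K_a, so z_c = 2c/(γ√K_a) = 2×30/(21.3×0.6395) = 4.405 m.

4.40 m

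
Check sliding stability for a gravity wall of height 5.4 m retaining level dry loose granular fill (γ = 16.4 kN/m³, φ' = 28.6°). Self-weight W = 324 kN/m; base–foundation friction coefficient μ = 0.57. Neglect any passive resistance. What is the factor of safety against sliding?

K_a = tan²(45° − 28.6°/2) = 0.3525.
P_a = ½K_aγH² = 0.5×0.3525×16.4×5.4² = 84.30 kN/m, acting at H/3 = 1.800 m above the base.
FS_sliding = μW / P_a = 0.57×324 / 84.30 = 2.191.

2.19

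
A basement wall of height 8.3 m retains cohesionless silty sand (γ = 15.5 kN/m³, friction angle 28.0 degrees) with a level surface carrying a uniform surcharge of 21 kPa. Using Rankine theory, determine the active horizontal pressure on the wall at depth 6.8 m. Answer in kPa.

K_a = (1 − sin φ)/(1 + sin φ) = 0.3610.
σ_v = γz + q = 15.5 × 6.8 + 21 = 126.4 kPa.
σ_h = K_a σ_v = 0.3610 × 126.4 = 45.63 kPa.

45.6 kPa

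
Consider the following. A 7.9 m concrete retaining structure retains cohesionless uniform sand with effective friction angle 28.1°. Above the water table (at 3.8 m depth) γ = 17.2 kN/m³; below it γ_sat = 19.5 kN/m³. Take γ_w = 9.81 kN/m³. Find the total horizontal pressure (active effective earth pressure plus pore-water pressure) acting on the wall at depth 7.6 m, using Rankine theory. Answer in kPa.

K_a = (1 − sin φ)/(1 + sin φ) = 0.3596.
γ' = 19.5 − 9.81 = 9.690 kN/m³.
Effective vertical stress at 7.6 m: σ'_v = 17.2×3.8 + 9.690×3.80 = 102.2 kPa.
σ'_h = K_a σ'_v = 0.3596 × 102.2 = 36.75 kPa; u = γ_w × 3.80 = 37.28 kPa.
Total σ_h = 36.75 + 37.28 = 74.02 kPa.

74.0 kPa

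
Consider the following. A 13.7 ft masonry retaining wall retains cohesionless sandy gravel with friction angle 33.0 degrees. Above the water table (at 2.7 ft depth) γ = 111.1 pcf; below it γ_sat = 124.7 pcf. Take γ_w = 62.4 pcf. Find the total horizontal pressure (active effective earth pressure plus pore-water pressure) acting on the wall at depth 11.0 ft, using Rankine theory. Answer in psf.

759 psf

K_a = (1 − sin φ)/(1 + sin φ) = 0.2948.
γ' = 124.7 − 62.4 = 62.30 pcf.
Effective vertical stress at 11.0 ft: σ'_v = 111.1×2.7 + 62.30×8.30 = 817.1 psf.
σ'_h = K_a σ'_v = 0.2948 × 817.1 = 240.9 psf; u = γ_w × 8.30 = 517.9 psf.
Total σ_h = 240.9 + 517.9 = 758.8 psf.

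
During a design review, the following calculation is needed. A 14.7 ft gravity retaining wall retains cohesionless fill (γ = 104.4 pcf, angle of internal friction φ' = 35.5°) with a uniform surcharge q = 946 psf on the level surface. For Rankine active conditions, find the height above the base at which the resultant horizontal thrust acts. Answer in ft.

6.25 ft

K_a = 0.2653.
Triangular part P₁ = ½K_aγH² = 2992 at H/3 = 4.900 ft; rectangular part P₂ = K_a q H = 3689 at H/2 = 7.350 ft.
ȳ = (P₁·4.900 + P₂·7.350)/(P₁+P₂) = 6.253 ft.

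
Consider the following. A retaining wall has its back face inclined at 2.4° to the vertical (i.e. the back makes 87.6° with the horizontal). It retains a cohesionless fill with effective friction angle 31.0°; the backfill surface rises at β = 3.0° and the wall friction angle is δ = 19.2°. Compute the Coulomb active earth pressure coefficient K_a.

K_a = sin²(α+φ) / [sin²α · sin(α−δ) · (1 + √{sin(φ+δ)sin(φ−β) / (sin(α−δ)sin(α+β))})²].
With α = 87.6°, φ = 31.0°, δ = 19.2°, β = 3.0°: K_a = 0.3154.

0.315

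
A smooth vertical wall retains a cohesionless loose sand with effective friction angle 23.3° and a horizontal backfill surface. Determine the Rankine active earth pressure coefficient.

K_a = tan²(45° − φ/2) = tan²(33.35°) = 0.4331.

0.433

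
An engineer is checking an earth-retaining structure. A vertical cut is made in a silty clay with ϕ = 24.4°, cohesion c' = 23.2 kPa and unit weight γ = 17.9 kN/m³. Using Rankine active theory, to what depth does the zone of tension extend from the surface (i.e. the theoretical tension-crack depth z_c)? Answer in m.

K_a = tan²(45° − 24.4°/2) = 0.4153; √K_a = 0.6445.
The active pressure is zero where K_a γ z = 2c√K_a, so z_c = 2c/(γ√K_a) = 2×23.2/(17.9×0.6445) = 4.022 m.

4.02 m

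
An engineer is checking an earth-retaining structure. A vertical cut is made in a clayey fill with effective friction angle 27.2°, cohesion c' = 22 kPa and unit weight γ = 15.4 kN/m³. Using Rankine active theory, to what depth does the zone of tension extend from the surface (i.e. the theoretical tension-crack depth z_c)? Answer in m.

4.68 m

K_a = tan²(45° − 27.2°/2) = 0.3726; √K_a = 0.6104.
The active pressure is zero where K_a γ z = 2c√K_a, so z_c = 2c/(γ√K_a) = 2×22/(15.4×0.6104) = 4.681 m.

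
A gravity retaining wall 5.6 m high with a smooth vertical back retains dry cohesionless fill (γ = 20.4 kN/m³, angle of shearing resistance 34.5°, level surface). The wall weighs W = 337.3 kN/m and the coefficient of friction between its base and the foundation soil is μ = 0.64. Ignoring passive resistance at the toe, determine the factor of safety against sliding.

K_a = tan²(45° − 34.5°/2) = 0.2768.
P_a = ½K_aγH² = 0.5×0.2768×20.4×5.6² = 88.54 kN/m, acting at H/3 = 1.867 m above the base.
FS_sliding = μW / P_a = 0.64×337.3 / 88.54 = 2.438.

2.44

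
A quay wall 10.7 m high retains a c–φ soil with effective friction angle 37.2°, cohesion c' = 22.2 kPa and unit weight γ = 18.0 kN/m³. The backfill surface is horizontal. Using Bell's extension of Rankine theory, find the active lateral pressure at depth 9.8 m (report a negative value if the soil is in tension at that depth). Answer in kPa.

21.4 kPa

K_a = (1 − sin φ)/(1 + sin φ) = 0.2464.
σ_a = K_a γ z − 2c√K_a = 0.2464×18.0×9.8 − 2×22.2×0.4964 = 21.43 kPa.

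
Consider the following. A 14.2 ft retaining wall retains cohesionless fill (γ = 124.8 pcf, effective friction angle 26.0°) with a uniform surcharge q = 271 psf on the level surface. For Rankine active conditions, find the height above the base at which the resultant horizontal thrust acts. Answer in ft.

K_a = 0.3905.
Triangular part P₁ = ½K_aγH² = 4913 at H/3 = 4.733 ft; rectangular part P₂ = K_a q H = 1503 at H/2 = 7.100 ft.
ȳ = (P₁·4.733 + P₂·7.100)/(P₁+P₂) = 5.288 ft.

5.29 ft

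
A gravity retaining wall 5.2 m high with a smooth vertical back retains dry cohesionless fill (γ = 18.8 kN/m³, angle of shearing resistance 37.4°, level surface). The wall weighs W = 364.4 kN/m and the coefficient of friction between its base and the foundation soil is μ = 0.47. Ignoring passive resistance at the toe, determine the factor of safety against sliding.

K_a = tan²(45° − 37.4°/2) = 0.2443.
P_a = ½K_aγH² = 0.5×0.2443×18.8×5.2² = 62.09 kN/m, acting at H/3 = 1.733 m above the base.
FS_sliding = μW / P_a = 0.47×364.4 / 62.09 = 2.759.

2.76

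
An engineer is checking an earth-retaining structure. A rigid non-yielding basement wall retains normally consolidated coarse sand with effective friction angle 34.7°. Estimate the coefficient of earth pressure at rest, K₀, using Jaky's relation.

0.431

K₀ = 1 − sin φ' = 1 − sin 34.7° = 0.4307.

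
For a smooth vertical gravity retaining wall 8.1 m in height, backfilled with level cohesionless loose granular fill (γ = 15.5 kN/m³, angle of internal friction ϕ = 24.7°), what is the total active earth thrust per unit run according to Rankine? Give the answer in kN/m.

K_a = tan²(45° − φ/2) = 0.4106.
P_a = ½ K_a γ H² = 0.5 × 0.4106 × 15.5 × 8.1² = 208.8 kN/m.

209 kN/m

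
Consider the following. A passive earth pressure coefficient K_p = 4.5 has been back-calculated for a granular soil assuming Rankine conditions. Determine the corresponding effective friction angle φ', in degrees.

K_p = (1+sin φ)/(1−sin φ) ⇒ sin φ = (K_p − 1)/(K_p + 1) = 0.6364.
φ = arcsin(0.6364) = 39.52°.

39.5°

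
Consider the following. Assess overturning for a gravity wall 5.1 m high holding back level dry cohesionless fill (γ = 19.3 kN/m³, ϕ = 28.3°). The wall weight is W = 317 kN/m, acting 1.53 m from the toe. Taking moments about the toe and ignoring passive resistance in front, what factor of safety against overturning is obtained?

K_a = tan²(45° − 28.3°/2) = 0.3568.
P_a = ½K_aγH² = 0.5×0.3568×19.3×5.1² = 89.55 kN/m, acting at H/3 = 1.700 m above the base.
Overturning moment M_o = P_a × H/3 = 89.55 × 1.700 = 152.2.
Resisting moment M_r = W × 1.53 = 317 × 1.53 = 485.0.
FS_overturning = M_r/M_o = 485.0/152.2 = 3.186.

3.19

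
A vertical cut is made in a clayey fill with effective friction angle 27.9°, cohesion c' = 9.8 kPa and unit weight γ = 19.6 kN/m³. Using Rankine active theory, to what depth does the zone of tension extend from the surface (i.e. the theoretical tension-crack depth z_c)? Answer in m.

K_a = tan²(45° − 27.9°/2) = 0.3625; √K_a = 0.6020.
The active pressure is zero where K_a γ z = 2c√K_a, so z_c = 2c/(γ√K_a) = 2×9.8/(19.6×0.6020) = 1.661 m.

1.66 m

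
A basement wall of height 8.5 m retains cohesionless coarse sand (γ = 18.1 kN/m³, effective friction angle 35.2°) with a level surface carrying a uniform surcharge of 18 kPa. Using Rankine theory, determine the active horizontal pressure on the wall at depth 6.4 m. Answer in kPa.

K_a = (1 − sin φ)/(1 + sin φ) = 0.2687.
σ_v = γz + q = 18.1 × 6.4 + 18 = 133.8 kPa.
σ_h = K_a σ_v = 0.2687 × 133.8 = 35.96 kPa.

36.0 kPa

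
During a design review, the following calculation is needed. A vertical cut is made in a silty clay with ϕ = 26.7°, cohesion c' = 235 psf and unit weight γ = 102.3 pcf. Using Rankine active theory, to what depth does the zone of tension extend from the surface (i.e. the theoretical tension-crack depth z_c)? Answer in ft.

7.45 ft

K_a = tan²(45° − 26.7°/2) = 0.3800; √K_a = 0.6164.
The active pressure is zero where K_a γ z = 2c√K_a, so z_c = 2c/(γ√K_a) = 2×235/(102.3×0.6164) = 7.453 ft.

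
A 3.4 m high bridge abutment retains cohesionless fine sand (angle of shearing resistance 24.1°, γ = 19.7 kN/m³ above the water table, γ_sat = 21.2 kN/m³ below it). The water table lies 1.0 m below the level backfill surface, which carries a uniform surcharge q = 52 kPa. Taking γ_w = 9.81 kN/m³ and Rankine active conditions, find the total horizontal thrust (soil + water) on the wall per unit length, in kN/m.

140 kN/m

K_a = tan²(45° − φ/2) = 0.4201.
γ' = 21.2 − 9.81 = 11.39 kN/m³. h₂ = H − d_w = 2.4 m.
σ'_h: at surface K_a·q = 21.85; at WT K_a(q+γd_w) = 30.12; at base K_a(q+γd_w+γ'h₂) = 41.61 kPa.
P₁ = ½(21.85+30.12)×1.0 = 25.98; P₂ = ½(30.12+41.61)×2.4 = 86.08; P_w = ½γ_w h₂² = 28.25.
Total = 25.98+86.08+28.25 = 140.3 kN/m.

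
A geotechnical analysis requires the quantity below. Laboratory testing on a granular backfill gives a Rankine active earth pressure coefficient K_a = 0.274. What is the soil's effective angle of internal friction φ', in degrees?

34.7°

K_a = tan²(45° − φ/2) ⇒ 45° − φ/2 = arctan(√0.274) = 27.63°.
φ = 2(45° − 27.63°) = 34.74°.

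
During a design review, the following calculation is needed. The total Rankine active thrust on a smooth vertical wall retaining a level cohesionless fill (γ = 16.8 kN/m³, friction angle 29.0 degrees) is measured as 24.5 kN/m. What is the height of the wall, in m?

2.90 m

K_a = 0.3470. P_a = ½ K_a γ H² ⇒ H = √(2P_a/(K_a γ)).
H = √(2×24.5/(0.3470×16.8)) = 2.899 m.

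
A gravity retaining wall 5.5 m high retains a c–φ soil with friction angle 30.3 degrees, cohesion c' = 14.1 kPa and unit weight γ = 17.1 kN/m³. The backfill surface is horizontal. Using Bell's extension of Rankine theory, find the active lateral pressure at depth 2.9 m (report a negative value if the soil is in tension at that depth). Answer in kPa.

K_a = (1 − sin φ)/(1 + sin φ) = 0.3293.
σ_a = K_a γ z − 2c√K_a = 0.3293×17.1×2.9 − 2×14.1×0.5739 = 0.1480 kPa.

0.148 kPa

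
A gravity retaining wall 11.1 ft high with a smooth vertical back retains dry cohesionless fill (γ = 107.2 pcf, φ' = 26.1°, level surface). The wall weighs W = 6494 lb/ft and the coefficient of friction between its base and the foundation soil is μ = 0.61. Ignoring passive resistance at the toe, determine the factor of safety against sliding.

K_a = tan²(45° − 26.1°/2) = 0.3889.
P_a = ½K_aγH² = 0.5×0.3889×107.2×11.1² = 2569 lb/ft, acting at H/3 = 3.700 ft above the base.
FS_sliding = μW / P_a = 0.61×6494 / 2569 = 1.542.

1.54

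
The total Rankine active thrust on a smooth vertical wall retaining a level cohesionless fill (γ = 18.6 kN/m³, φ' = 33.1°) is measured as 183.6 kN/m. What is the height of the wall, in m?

8.20 m

K_a = 0.2936. P_a = ½ K_a γ H² ⇒ H = √(2P_a/(K_a γ)).
H = √(2×183.6/(0.2936×18.6)) = 8.200 m.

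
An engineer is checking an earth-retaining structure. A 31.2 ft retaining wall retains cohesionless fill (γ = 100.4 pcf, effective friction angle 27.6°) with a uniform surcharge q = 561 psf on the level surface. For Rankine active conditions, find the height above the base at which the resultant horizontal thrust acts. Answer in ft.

K_a = 0.3668.
Triangular part P₁ = ½K_aγH² = 17920 at H/3 = 10.40 ft; rectangular part P₂ = K_a q H = 6420 at H/2 = 15.60 ft.
ȳ = (P₁·10.40 + P₂·15.60)/(P₁+P₂) = 11.77 ft.

11.8 ft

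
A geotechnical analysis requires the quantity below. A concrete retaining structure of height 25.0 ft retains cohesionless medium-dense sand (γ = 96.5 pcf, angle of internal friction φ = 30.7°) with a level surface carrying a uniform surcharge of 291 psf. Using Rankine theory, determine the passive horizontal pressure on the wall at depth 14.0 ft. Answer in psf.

5070 psf

K_p = (1 + sin φ)/(1 − sin φ) = 3.086.
σ_v = γz + q = 96.5 × 14.0 + 291 = 1642 psf.
σ_h = K_p σ_v = 3.086 × 1642 = 5067 psf.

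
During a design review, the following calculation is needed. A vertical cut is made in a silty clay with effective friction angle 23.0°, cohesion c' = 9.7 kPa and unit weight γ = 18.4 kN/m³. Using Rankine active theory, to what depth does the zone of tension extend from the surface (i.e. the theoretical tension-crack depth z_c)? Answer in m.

K_a = tan²(45° − 23.0°/2) = 0.4381; √K_a = 0.6619.
The active pressure is zero where K_a γ z = 2c√K_a, so z_c = 2c/(γ√K_a) = 2×9.7/(18.4×0.6619) = 1.593 m.

1.59 m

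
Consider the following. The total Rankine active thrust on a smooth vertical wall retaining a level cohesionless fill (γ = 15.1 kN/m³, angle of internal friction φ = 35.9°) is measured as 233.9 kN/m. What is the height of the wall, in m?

K_a = 0.2607. P_a = ½ K_a γ H² ⇒ H = √(2P_a/(K_a γ)).
H = √(2×233.9/(0.2607×15.1)) = 10.90 m.

10.9 m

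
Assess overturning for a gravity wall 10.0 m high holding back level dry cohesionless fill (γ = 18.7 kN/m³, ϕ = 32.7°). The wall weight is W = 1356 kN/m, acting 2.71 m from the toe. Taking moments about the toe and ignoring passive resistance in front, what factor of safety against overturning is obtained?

K_a = tan²(45° − 32.7°/2) = 0.2985.
P_a = ½K_aγH² = 0.5×0.2985×18.7×10.0² = 279.1 kN/m, acting at H/3 = 3.333 m above the base.
Overturning moment M_o = P_a × H/3 = 279.1 × 3.333 = 930.3.
Resisting moment M_r = W × 2.71 = 1356 × 2.71 = 3675.
FS_overturning = M_r/M_o = 3675/930.3 = 3.950.

3.95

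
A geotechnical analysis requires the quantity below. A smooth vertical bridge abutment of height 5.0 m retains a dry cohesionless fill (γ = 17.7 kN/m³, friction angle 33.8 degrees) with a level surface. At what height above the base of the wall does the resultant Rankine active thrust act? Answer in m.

1.67 m

K_a = 0.2851.
The pressure distribution is triangular, so the resultant acts at H/3 above the base = 5.0/3 = 1.667 m.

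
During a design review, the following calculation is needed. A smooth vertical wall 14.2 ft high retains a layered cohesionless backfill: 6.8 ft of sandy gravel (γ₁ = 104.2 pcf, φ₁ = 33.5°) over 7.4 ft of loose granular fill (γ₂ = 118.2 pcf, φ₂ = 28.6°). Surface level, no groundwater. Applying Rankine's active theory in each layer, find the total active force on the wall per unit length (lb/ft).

3690 lb/ft

K_a1 = tan²(45°−33.5°/2) = 0.2887; K_a2 = tan²(45°−28.6°/2) = 0.3525.
Layer 1: σ at base = K_a1 γ₁ h₁ = 204.6 psf; P₁ = ½×204.6×6.8 = 695.5.
Layer 2: σ_v at top = γ₁h₁ = 708.6; σ_h top = K_a2×708.6 = 249.8; σ_h base = K_a2×(708.6+118.2×7.4) = 558.2.
P₂ = ½(249.8+558.2)×7.4 = 2989. Total P_a = 695.5+2989 = 3685 lb/ft.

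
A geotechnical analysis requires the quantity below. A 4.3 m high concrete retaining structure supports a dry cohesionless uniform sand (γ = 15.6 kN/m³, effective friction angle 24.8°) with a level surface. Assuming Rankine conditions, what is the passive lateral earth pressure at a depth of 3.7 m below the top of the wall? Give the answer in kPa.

141 kPa

K_p = (1 + sin φ)/(1 − sin φ) = 2.445.
σ_h = K_p γ z = 2.445 × 15.6 × 3.7 = 141.1 kPa.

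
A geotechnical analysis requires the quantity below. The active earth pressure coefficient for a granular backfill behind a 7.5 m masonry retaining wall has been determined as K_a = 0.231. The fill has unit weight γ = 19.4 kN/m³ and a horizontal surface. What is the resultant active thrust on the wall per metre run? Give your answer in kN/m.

P = ½ K_a γ H² = 0.5 × 0.231 × 19.4 × 7.5² = 126.0 kN/m.

126 kN/m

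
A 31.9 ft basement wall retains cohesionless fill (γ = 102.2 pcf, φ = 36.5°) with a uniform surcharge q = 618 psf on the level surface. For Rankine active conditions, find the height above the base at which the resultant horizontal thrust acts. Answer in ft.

K_a = 0.2541.
Triangular part P₁ = ½K_aγH² = 13210 at H/3 = 10.63 ft; rectangular part P₂ = K_a q H = 5009 at H/2 = 15.95 ft.
ȳ = (P₁·10.63 + P₂·15.95)/(P₁+P₂) = 12.09 ft.

12.1 ft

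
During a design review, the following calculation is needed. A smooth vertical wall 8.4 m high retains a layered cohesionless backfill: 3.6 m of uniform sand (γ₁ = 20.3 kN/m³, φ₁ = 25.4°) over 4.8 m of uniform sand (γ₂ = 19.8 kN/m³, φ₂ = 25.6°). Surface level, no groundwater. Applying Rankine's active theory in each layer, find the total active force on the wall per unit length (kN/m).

K_a1 = tan²(45°−25.4°/2) = 0.3996; K_a2 = tan²(45°−25.6°/2) = 0.3966.
Layer 1: σ at base = K_a1 γ₁ h₁ = 29.21 kPa; P₁ = ½×29.21×3.6 = 52.57.
Layer 2: σ_v at top = γ₁h₁ = 73.08; σ_h top = K_a2×73.08 = 28.98; σ_h base = K_a2×(73.08+19.8×4.8) = 66.67.
P₂ = ½(28.98+66.67)×4.8 = 229.6. Total P_a = 52.57+229.6 = 282.1 kN/m.

282 kN/m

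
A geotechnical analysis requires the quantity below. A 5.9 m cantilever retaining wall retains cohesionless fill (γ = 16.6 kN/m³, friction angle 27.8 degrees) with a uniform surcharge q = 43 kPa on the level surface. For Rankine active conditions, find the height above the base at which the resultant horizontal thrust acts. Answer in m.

K_a = 0.3639.
Triangular part P₁ = ½K_aγH² = 105.1 at H/3 = 1.967 m; rectangular part P₂ = K_a q H = 92.32 at H/2 = 2.950 m.
ȳ = (P₁·1.967 + P₂·2.950)/(P₁+P₂) = 2.426 m.

2.43 m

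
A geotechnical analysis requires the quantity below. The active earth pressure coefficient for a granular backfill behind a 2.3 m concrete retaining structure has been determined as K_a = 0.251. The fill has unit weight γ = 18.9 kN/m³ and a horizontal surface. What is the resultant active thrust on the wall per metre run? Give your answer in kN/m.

P = ½ K_a γ H² = 0.5 × 0.251 × 18.9 × 2.3² = 12.55 kN/m.

12.5 kN/m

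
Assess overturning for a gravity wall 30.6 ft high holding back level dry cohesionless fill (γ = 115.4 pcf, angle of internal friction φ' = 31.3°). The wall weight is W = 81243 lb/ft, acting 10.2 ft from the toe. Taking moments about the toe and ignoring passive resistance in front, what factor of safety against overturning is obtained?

K_a = tan²(45° − 31.3°/2) = 0.3162.
P_a = ½K_aγH² = 0.5×0.3162×115.4×30.6² = 17080 lb/ft, acting at H/3 = 10.20 ft above the base.
Overturning moment M_o = P_a × H/3 = 17080 × 10.20 = 174300.
Resisting moment M_r = W × 10.2 = 81243 × 10.2 = 828700.
FS_overturning = M_r/M_o = 828700/174300 = 4.756.

4.76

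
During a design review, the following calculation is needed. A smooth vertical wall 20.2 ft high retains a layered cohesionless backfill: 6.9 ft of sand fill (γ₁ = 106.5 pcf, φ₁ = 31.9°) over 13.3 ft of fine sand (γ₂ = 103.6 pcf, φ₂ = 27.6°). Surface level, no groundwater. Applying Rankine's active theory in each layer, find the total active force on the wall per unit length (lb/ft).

K_a1 = tan²(45°−31.9°/2) = 0.3085; K_a2 = tan²(45°−27.6°/2) = 0.3668.
Layer 1: σ at base = K_a1 γ₁ h₁ = 226.7 psf; P₁ = ½×226.7×6.9 = 782.2.
Layer 2: σ_v at top = γ₁h₁ = 734.9; σ_h top = K_a2×734.9 = 269.5; σ_h base = K_a2×(734.9+103.6×13.3) = 774.9.
P₂ = ½(269.5+774.9)×13.3 = 6945. Total P_a = 782.2+6945 = 7728 lb/ft.

7730 lb/ft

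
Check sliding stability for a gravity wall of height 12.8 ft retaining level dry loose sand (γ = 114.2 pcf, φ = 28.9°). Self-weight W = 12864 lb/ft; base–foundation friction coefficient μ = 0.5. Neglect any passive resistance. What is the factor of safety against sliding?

1.97

K_a = tan²(45° − 28.9°/2) = 0.3484.
P_a = ½K_aγH² = 0.5×0.3484×114.2×12.8² = 3259 lb/ft, acting at H/3 = 4.267 ft above the base.
FS_sliding = μW / P_a = 0.5×12864 / 3259 = 1.974.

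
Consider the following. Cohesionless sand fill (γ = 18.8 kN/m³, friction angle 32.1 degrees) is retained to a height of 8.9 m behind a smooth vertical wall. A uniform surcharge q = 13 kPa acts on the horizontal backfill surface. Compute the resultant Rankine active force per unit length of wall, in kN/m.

263 kN/m

K_a = tan²(45° − φ/2) = 0.3060.
Soil triangle: ½ K_a γ H² = 0.5×0.3060×18.8×8.9² = 227.8 kN/m.
Surcharge rectangle: K_a q H = 0.3060×13×8.9 = 35.40 kN/m.
Total = 227.8 + 35.40 = 263.2 kN/m.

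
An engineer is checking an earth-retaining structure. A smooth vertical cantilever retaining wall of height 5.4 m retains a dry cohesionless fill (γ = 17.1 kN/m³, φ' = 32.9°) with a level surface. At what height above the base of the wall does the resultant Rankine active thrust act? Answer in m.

K_a = 0.2960.
The pressure distribution is triangular, so the resultant acts at H/3 above the base = 5.4/3 = 1.800 m.

1.80 m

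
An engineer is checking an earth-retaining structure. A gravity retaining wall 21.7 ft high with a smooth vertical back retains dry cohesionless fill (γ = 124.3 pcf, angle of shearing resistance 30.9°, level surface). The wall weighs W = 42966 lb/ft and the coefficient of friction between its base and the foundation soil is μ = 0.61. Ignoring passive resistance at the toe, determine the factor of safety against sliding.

2.79

K_a = tan²(45° − 30.9°/2) = 0.3214.
P_a = ½K_aγH² = 0.5×0.3214×124.3×21.7² = 9406 lb/ft, acting at H/3 = 7.233 ft above the base.
FS_sliding = μW / P_a = 0.61×42966 / 9406 = 2.786.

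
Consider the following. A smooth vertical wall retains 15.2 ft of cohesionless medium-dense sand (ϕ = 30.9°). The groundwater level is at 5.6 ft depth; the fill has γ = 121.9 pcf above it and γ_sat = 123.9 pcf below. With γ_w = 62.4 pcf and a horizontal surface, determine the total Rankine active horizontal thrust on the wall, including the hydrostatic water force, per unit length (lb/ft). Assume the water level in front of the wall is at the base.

K_a = tan²(45° − φ/2) = 0.3214.
γ' = 123.9 − 62.4 = 61.50 pcf. Depth below WT = 9.6 ft.
σ'_h at WT = K_a γ d_w = 219.4 psf; at base = 219.4 + K_a γ' × 9.6 = 409.2 psf.
P₁ (0–5.6 ft) = ½×219.4×5.6 = 614.3. P₂ (5.6–15.2 ft) = ½(219.4+409.2)×9.6 = 3017.
P_w = ½ γ_w h₂² = 0.5×62.4×9.6² = 2875. Total = 614.3+3017+2875 = 6507 lb/ft.

6510 lb/ft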